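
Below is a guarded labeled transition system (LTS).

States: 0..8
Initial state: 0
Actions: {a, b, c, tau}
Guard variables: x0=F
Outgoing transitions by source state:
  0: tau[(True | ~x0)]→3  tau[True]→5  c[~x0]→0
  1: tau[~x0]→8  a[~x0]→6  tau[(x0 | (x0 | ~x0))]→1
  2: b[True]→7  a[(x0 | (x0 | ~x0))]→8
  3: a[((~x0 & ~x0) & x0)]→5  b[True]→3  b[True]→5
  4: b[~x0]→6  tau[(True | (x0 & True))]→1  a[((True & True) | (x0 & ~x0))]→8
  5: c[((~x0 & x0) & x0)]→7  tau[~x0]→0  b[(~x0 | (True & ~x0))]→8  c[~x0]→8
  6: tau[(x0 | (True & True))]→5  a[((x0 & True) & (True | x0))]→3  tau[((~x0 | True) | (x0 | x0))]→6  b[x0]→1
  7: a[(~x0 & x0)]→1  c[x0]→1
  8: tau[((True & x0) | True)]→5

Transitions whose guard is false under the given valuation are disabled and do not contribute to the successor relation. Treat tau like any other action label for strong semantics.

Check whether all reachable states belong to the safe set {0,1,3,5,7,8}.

Allowed set {0,1,3,5,7,8}
Reach set: {0,3,5,8}
  0: ✓
  3: ✓
  5: ✓
  8: ✓

Answer: INVARIANT HOLDS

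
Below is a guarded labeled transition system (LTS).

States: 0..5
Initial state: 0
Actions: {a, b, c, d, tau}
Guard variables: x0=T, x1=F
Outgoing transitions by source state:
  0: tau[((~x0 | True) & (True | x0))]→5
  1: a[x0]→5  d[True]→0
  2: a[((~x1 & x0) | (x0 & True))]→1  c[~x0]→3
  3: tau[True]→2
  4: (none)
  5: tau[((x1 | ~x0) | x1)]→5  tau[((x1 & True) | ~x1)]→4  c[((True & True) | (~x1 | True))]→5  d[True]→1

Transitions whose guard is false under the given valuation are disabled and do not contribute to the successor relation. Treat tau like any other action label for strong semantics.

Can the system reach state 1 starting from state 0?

Answer: REACHABLE

Working:
8 transition(s) survive guard evaluation.
Layer 0: {0}
Layer 1: {5}  total {0,5}
Layer 2: {1,4}  total {0,1,4,5}
Reachable = {0,1,4,5}
Path to 1: tau·d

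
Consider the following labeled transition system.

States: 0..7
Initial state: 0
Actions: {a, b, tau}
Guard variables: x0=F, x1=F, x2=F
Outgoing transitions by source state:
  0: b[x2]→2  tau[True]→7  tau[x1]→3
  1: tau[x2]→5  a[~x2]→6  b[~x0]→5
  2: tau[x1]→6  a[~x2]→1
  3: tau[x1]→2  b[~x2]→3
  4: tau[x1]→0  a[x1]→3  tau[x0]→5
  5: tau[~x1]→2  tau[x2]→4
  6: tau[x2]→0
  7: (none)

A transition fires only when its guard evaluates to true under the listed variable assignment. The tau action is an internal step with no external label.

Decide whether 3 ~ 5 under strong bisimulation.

Answer: NOT BISIMILAR

Trace:
Refine partition for ~:
  π0 = {{0,1,2,3,4,5,6,7}}
  π1 = {{0,5},{1},{2},{3},{4,6,7}}
  π2 = {{0},{1},{2},{3},{4,6,7},{5}}
6 equivalence class(es) (converged in 3)
3∈{3}, 5∈{5}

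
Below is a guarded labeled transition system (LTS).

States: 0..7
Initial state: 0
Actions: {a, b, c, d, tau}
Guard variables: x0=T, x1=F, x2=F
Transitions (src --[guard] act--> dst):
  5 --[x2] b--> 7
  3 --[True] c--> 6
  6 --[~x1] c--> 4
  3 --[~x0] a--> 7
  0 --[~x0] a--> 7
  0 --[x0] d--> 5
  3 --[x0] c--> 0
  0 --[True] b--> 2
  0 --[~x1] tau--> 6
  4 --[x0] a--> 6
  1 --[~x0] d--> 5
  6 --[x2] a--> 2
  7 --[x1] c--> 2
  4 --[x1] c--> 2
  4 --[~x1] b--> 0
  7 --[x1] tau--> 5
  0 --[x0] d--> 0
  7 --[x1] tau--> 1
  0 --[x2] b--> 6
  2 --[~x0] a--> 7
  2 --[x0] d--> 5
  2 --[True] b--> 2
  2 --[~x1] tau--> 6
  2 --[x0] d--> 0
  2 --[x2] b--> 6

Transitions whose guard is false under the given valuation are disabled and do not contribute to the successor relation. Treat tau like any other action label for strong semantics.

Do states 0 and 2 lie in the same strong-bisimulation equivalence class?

Compute ~ classes (split until stable):
  π0 = {{0,1,2,3,4,5,6,7}}
  π1 = {{0,2},{1,5,7},{3,6},{4}}
  π2 = {{0,2},{1,5,7},{3},{4},{6}}
Fixed point at round 3; 5 class(es).
0∈{0,2}, 2∈{0,2}

Answer: BISIMILAR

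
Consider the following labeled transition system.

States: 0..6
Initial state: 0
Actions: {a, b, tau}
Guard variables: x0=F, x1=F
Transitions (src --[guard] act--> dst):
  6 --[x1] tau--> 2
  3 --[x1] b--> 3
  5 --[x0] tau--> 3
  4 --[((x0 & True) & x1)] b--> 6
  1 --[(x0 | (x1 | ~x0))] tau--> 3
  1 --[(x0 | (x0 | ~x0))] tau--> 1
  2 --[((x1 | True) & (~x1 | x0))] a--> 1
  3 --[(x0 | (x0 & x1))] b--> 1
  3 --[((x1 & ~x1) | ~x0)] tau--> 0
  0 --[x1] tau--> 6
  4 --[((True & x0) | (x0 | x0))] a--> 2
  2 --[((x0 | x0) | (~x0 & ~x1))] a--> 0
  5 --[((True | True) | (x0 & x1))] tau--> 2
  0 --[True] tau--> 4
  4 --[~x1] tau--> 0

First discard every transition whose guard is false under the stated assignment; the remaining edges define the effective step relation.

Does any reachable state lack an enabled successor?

R = {0,4}
  0: tau→4  [1 out]
  4: tau→0  [1 out]

Answer: DEADLOCK-FREE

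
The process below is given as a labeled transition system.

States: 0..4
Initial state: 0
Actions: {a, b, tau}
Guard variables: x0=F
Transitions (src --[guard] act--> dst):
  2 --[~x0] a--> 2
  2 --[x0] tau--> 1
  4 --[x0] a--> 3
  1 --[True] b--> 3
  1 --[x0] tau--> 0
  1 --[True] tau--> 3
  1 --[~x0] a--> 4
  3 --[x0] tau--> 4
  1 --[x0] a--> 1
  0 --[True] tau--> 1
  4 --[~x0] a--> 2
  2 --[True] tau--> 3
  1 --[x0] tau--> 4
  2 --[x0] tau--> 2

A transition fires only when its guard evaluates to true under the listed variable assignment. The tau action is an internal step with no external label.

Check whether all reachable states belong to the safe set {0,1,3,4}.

Safe = {0,1,3,4}
R = {0,1,2,3,4}
  0: safe
  1: safe
  2: outside
  3: safe
  4: safe
witness against invariant: tau·a·a → 2

Answer: INVARIANT VIOLATED at state 2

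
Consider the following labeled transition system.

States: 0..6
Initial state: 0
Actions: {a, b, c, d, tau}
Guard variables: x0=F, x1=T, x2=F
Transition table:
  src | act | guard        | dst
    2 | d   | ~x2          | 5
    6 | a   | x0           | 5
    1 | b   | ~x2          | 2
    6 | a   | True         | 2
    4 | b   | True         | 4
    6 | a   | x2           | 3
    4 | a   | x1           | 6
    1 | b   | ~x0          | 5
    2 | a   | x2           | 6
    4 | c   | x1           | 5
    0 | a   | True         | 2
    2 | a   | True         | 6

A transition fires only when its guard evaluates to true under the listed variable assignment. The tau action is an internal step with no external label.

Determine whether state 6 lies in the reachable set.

Guard filter leaves 9 enabled edge(s).
Layer 0: {0}
Layer 1: {2}  total {0,2}
Layer 2: {5,6}  total {0,2,5,6}
Reachable = {0,2,5,6}
witness 6: a·a

Answer: REACHABLE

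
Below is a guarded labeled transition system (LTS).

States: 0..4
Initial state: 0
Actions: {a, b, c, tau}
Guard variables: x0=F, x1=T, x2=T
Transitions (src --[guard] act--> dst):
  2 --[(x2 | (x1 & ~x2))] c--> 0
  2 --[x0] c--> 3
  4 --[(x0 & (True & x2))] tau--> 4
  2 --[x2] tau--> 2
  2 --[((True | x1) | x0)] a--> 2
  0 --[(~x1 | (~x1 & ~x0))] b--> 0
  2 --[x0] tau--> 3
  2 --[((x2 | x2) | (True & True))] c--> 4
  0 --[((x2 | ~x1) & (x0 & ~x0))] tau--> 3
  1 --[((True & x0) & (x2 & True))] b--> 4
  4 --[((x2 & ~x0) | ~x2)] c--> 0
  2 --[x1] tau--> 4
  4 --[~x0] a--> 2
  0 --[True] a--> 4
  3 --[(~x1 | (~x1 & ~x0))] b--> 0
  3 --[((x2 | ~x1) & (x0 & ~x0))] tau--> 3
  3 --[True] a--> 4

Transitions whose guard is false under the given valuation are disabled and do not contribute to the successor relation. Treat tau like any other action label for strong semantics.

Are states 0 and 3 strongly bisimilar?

Answer: BISIMILAR

Analysis:
Refine partition for ~:
  round 0: {{0,1,2,3,4}}
  round 1: {{0,3},{1},{2},{4}}
stable after 2 split(s): 4 block(s)
class of 0: {0,3}; class of 3: {0,3}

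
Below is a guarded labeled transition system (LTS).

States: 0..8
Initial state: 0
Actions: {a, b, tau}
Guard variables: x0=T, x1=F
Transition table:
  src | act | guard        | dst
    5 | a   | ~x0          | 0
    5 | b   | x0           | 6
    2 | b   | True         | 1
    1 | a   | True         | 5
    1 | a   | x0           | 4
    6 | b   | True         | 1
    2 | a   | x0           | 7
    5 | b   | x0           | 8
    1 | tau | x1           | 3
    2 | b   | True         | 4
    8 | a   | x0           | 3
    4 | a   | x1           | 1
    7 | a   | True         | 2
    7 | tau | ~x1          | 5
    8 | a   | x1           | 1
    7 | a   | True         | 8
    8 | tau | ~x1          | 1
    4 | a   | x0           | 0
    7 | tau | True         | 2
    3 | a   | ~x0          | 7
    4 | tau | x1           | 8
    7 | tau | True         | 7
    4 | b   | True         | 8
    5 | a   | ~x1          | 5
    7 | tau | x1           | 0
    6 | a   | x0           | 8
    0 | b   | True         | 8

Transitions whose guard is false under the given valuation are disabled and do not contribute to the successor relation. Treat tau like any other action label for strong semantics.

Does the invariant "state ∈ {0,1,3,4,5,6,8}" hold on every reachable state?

Safe = {0,1,3,4,5,6,8}
Reachable = {0,1,3,4,5,6,8}
  0: safe
  1: safe
  3: safe
  4: safe
  5: safe
  6: safe
  8: safe

Answer: INVARIANT HOLDS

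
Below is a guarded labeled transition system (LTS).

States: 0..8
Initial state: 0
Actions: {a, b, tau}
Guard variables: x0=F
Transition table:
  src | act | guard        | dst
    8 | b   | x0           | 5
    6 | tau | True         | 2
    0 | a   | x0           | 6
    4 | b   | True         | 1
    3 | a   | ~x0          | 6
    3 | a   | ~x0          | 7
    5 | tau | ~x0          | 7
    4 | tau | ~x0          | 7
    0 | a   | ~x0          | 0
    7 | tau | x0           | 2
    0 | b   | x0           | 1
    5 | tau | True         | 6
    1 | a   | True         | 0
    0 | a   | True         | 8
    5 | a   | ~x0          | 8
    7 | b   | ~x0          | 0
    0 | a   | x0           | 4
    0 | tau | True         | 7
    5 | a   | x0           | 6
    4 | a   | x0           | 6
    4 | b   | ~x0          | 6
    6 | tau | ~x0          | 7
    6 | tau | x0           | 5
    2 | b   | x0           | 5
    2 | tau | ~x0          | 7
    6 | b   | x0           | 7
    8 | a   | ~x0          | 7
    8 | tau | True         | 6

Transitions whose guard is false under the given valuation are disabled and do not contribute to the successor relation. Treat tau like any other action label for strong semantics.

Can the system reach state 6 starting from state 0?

Answer: REACHABLE

Analysis:
18 transition(s) survive guard evaluation.
depth 0: {0}
depth 1: {7,8}  now seen {0,7,8}
depth 2: {6}  now seen {0,6,7,8}
depth 3: {2}  now seen {0,2,6,7,8}
Reachable = {0,2,6,7,8}
Path to 6: a·tau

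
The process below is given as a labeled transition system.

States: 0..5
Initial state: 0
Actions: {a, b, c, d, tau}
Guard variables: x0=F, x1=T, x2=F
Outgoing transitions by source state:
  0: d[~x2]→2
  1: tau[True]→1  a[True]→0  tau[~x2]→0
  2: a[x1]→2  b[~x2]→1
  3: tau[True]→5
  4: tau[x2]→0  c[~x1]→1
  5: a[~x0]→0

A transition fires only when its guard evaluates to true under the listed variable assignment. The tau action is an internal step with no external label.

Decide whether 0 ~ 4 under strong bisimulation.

Answer: NOT BISIMILAR

Working:
Refine partition for ~:
  P[0] = {{0,1,2,3,4,5}}
  P[1] = {{0},{1},{2},{3},{4},{5}}
stable after 2 split(s): 6 block(s)
0∈{0}, 4∈{4}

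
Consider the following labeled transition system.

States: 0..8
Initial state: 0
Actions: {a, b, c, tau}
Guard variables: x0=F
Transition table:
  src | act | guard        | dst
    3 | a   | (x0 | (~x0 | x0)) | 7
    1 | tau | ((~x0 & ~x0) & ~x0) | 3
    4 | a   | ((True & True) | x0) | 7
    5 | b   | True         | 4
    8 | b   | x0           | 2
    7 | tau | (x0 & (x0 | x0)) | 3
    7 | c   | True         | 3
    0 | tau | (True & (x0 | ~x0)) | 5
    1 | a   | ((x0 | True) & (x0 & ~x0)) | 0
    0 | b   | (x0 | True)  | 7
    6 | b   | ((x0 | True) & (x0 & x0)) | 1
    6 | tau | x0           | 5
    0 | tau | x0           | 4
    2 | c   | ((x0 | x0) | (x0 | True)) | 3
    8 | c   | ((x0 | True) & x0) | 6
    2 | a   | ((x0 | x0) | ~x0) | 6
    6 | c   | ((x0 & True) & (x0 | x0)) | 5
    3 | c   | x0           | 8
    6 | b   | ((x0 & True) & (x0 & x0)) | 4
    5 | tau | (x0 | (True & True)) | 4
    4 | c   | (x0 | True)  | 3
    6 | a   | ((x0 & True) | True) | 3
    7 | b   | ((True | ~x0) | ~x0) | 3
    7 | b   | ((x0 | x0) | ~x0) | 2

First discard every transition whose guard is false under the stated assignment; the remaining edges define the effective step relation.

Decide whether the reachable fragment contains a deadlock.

R = {0,2,3,4,5,6,7}
  0: b→7  tau→5  [2 out]
  2: a→6  c→3  [2 out]
  3: a→7  [1 out]
  4: a→7  c→3  [2 out]
  5: b→4  tau→4  [2 out]
  6: a→3  [1 out]
  7: b→2  b→3  c→3  [3 out]

Answer: DEADLOCK-FREE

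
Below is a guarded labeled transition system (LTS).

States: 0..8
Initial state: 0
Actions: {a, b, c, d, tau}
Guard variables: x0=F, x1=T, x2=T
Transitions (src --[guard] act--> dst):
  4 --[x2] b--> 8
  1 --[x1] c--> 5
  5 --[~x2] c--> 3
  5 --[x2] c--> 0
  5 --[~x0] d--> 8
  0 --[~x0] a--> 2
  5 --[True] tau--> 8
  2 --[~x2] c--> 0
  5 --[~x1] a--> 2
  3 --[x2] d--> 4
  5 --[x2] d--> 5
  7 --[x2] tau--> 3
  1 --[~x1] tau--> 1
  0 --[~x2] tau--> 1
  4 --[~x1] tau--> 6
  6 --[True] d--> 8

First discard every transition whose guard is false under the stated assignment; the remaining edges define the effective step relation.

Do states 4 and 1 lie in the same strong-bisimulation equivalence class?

Answer: NOT BISIMILAR

Analysis:
Refine partition for ~:
  round 0: {{0,1,2,3,4,5,6,7,8}}
  round 1: {{0},{1},{2,8},{3,6},{4},{5},{7}}
  round 2: {{0},{1},{2,8},{3},{4},{5},{6},{7}}
stable after 3 split(s): 8 block(s)
[4]={4}  [1]={1}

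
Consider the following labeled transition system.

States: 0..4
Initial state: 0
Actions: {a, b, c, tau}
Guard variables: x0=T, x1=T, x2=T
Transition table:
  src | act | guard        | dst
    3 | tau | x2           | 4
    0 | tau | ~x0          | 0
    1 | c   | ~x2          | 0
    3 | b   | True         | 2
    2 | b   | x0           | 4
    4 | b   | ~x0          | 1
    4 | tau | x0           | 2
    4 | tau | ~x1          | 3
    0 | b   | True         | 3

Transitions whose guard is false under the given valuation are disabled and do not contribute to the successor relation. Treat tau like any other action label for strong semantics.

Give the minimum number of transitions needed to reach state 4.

Layered search for 4:
  Layer 0: {0}
  Layer 1: {3}
  Layer 2: {2,4}
4 enters at depth 2; path b·tau

Answer: 2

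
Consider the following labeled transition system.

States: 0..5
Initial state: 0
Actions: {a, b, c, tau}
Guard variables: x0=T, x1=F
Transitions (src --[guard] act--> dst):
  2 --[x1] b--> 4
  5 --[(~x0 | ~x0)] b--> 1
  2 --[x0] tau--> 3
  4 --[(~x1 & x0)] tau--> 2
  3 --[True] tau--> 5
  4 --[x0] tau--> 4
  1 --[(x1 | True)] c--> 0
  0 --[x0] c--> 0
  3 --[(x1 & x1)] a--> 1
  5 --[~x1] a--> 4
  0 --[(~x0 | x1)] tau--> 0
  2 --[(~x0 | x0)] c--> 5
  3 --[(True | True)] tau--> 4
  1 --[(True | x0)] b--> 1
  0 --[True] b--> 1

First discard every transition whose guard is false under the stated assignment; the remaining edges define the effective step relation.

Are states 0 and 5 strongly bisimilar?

Bisimulation quotient by refinement:
  π0 = {{0,1,2,3,4,5}}
  π1 = {{0,1},{2},{3,4},{5}}
  π2 = {{0,1},{2},{3},{4},{5}}
5 equivalence class(es) (converged in 3)
0∈{0,1}, 5∈{5}

Answer: NOT BISIMILAR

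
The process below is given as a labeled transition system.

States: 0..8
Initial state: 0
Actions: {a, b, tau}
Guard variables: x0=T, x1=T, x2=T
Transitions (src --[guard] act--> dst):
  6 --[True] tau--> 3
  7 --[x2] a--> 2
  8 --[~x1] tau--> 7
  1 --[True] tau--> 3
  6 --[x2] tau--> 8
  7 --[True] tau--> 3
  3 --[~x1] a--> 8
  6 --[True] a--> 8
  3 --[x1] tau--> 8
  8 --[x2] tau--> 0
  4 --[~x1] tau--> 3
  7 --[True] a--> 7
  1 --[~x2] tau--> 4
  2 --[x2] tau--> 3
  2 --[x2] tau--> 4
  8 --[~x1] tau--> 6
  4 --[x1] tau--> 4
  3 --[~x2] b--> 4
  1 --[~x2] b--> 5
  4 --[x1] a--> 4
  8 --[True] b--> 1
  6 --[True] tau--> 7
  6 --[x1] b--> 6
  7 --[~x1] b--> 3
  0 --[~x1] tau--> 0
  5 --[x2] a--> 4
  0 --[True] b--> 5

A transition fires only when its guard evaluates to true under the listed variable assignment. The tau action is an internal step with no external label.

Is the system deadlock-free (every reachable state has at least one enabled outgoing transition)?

Answer: DEADLOCK-FREE

Trace:
R = {0,4,5}
  0: b→5  [1 out]
  4: a→4  tau→4  [2 out]
  5: a→4  [1 out]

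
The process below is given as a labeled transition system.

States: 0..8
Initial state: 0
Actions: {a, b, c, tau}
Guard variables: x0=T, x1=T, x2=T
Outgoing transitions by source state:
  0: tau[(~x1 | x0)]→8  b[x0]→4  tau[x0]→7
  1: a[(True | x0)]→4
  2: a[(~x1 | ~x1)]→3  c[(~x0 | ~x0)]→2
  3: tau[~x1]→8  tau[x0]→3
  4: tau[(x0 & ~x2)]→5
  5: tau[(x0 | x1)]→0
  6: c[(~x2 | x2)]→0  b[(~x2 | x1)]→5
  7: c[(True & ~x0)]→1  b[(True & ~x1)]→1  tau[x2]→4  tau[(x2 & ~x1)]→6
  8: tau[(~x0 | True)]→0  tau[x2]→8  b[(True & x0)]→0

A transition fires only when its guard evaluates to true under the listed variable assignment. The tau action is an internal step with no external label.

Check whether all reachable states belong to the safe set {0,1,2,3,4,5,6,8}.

Answer: INVARIANT VIOLATED at state 7

Trace:
Inv-set: {0,1,2,3,4,5,6,8}
R = {0,4,7,8}
  0: safe
  4: safe
  7: VIOLATES
  8: safe
witness against invariant: tau → 7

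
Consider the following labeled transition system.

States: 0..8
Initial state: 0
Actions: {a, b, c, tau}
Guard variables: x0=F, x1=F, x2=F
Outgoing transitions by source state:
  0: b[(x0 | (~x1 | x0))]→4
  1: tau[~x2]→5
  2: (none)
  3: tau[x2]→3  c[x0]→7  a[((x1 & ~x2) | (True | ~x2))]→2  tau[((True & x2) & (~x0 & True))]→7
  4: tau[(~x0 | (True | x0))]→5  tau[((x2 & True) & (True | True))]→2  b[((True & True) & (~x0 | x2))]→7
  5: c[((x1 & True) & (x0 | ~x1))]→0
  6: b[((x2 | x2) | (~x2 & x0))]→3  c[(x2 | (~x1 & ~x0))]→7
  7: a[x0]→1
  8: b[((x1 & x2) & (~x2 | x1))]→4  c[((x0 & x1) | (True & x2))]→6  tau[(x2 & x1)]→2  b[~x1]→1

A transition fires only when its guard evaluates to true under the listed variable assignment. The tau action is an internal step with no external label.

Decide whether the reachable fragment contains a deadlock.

Answer: DEADLOCK at state 5

Working:
Reach set: {0,4,5,7}
  0: b→4  [deg 1]
  4: b→7  tau→5  [deg 2]
  5: ∅  [deadlock]
  7: ∅  [deadlock]
Path to 5: b·tau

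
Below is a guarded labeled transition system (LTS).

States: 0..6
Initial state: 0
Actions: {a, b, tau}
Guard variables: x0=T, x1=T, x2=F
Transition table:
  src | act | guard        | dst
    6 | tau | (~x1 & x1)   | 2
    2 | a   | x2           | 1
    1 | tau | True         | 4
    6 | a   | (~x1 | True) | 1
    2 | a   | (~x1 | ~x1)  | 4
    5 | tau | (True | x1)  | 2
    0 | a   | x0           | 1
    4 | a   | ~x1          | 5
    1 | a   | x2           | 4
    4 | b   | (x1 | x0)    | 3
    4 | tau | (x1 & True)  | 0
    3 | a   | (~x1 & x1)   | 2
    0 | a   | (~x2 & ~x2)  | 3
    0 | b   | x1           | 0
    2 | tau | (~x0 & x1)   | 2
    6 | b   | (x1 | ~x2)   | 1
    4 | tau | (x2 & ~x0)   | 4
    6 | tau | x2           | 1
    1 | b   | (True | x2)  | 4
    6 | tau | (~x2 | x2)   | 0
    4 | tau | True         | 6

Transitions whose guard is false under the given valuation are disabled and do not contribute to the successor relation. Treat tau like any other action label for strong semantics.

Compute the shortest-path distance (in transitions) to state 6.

Layered search for 6:
  L0 = {0}
  L1 = {1,3}
  L2 = {4}
  L3 = {6}
first hit 6 at d=3 via a·b·tau

Answer: 3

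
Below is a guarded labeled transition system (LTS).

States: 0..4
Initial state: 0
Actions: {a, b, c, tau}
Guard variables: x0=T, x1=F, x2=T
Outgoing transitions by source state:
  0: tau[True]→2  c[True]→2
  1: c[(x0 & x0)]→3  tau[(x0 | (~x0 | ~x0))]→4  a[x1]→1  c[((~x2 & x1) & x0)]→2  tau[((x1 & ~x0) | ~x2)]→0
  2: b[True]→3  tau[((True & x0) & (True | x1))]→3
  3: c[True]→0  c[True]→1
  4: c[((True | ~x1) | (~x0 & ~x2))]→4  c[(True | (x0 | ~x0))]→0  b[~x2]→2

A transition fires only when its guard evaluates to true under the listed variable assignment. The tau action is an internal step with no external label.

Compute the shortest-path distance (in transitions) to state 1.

Answer: 3

Analysis:
Layered search for 1:
  Layer 0: {0}
  Layer 1: {2}
  Layer 2: {3}
  Layer 3: {1}
1 enters at depth 3; path c·b·c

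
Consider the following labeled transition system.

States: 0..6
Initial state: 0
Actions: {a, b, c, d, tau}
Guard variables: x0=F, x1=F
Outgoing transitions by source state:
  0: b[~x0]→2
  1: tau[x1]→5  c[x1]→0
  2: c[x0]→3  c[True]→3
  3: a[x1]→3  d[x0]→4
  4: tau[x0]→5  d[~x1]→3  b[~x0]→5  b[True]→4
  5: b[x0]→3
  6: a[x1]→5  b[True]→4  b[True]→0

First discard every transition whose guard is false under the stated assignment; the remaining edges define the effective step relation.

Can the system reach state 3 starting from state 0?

7 transition(s) survive guard evaluation.
Layer 0: {0}
Layer 1: {2}  total {0,2}
Layer 2: {3}  total {0,2,3}
Reachable = {0,2,3}
trace reaching 3: b·c

Answer: REACHABLE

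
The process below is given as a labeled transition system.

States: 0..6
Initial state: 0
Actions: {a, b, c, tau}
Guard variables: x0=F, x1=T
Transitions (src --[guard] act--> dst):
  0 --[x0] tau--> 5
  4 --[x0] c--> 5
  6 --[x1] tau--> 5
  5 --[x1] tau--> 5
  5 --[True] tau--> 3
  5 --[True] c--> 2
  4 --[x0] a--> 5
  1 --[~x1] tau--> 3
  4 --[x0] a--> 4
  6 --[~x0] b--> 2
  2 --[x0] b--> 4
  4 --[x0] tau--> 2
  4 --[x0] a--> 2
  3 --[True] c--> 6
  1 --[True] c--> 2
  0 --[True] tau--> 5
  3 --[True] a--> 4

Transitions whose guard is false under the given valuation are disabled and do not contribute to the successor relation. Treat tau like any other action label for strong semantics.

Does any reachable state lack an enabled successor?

Answer: DEADLOCK at state 2

Working:
R = {0,2,3,4,5,6}
  0: tau→5  [1 out]
  2: ∅  [STUCK]
  3: a→4  c→6  [2 out]
  4: ∅  [STUCK]
  5: c→2  tau→3  tau→5  [3 out]
  6: b→2  tau→5  [2 out]
witness 2: tau·c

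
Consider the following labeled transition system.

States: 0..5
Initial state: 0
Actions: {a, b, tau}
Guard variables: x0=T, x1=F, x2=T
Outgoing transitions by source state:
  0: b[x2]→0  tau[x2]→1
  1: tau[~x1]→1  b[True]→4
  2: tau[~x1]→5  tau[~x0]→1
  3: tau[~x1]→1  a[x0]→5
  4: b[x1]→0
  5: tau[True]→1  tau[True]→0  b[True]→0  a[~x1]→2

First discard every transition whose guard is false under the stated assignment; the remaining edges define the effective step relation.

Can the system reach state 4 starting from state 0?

After dropping false guards: 11 live edges.
depth 0: {0}
depth 1: {1}  total {0,1}
depth 2: {4}  total {0,1,4}
R = {0,1,4}
Path to 4: tau·b

Answer: REACHABLE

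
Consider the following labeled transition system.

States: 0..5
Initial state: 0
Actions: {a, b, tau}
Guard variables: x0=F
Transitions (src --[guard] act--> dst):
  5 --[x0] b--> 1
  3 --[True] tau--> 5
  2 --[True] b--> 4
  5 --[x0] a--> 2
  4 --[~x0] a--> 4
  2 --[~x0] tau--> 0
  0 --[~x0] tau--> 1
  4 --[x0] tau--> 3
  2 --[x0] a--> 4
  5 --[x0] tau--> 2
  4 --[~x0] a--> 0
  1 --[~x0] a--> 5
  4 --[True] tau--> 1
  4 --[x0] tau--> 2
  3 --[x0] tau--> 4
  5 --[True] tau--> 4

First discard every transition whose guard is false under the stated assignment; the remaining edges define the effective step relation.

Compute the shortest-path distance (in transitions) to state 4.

BFS to 4:
  depth 0: {0}
  depth 1: {1}
  depth 2: {5}
  depth 3: {4}
first hit 4 at d=3 via tau·a·tau

Answer: 3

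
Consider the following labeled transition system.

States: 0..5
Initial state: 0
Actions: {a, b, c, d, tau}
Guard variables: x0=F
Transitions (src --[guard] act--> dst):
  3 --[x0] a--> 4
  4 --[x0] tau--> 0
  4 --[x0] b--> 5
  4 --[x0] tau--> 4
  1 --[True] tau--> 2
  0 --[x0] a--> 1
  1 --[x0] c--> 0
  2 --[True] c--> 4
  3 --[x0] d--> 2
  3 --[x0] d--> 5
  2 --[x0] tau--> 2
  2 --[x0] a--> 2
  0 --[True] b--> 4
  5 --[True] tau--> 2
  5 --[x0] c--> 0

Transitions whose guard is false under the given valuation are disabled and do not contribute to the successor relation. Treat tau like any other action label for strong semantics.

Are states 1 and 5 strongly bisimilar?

Answer: BISIMILAR

Working:
Compute ~ classes (split until stable):
  round 0: {{0,1,2,3,4,5}}
  round 1: {{0},{1,5},{2},{3,4}}
Fixed point at round 2; 4 class(es).
class of 1: {1,5}; class of 5: {1,5}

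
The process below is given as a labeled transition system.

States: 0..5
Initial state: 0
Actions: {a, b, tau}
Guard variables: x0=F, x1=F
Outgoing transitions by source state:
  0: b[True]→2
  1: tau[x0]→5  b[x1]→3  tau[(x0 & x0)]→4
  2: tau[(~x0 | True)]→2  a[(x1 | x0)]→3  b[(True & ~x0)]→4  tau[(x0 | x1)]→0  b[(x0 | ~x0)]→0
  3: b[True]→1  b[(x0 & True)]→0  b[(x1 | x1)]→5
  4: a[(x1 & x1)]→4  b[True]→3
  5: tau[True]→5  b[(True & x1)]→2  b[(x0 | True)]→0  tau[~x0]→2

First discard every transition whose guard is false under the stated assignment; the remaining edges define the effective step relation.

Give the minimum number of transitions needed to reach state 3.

Answer: 3

Trace:
Breadth-first toward 3:
  Layer 0: {0}
  Layer 1: {2}
  Layer 2: {4}
  Layer 3: {3}
depth(3)=3, e.g. b·b·b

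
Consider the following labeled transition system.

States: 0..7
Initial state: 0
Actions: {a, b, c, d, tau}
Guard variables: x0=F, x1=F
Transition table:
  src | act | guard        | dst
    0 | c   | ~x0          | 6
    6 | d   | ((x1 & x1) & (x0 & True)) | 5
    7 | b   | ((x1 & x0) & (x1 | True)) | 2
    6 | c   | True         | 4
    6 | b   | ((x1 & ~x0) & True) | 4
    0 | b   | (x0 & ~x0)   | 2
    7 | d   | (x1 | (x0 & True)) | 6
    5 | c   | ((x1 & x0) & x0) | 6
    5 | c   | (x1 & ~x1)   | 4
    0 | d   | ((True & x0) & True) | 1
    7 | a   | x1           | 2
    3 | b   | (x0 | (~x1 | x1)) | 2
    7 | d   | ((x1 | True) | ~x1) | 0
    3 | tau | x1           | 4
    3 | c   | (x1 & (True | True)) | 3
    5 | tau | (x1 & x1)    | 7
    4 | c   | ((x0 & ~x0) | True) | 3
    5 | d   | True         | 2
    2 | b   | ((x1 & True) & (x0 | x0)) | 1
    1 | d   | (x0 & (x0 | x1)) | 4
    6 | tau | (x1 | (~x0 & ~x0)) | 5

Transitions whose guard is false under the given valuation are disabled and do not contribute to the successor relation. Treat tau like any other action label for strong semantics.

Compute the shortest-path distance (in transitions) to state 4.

Answer: 2

Trace:
BFS to 4:
  L0 = {0}
  L1 = {6}
  L2 = {4,5}
4 enters at depth 2; path c·c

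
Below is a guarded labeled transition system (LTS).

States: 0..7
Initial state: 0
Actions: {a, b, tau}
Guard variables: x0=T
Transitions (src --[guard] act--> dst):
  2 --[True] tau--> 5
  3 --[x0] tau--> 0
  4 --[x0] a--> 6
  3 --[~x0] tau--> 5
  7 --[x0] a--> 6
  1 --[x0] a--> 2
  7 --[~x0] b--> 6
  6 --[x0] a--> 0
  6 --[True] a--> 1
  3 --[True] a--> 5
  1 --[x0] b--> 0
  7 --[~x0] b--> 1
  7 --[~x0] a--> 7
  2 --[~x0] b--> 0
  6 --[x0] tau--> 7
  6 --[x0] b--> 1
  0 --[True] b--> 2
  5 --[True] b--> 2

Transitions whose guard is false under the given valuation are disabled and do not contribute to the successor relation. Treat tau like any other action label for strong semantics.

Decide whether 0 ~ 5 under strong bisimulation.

Bisimulation quotient by refinement:
  round 0: {{0,1,2,3,4,5,6,7}}
  round 1: {{0,5},{1},{2},{3},{4,7},{6}}
Fixed point at round 2; 6 class(es).
class of 0: {0,5}; class of 5: {0,5}

Answer: BISIMILAR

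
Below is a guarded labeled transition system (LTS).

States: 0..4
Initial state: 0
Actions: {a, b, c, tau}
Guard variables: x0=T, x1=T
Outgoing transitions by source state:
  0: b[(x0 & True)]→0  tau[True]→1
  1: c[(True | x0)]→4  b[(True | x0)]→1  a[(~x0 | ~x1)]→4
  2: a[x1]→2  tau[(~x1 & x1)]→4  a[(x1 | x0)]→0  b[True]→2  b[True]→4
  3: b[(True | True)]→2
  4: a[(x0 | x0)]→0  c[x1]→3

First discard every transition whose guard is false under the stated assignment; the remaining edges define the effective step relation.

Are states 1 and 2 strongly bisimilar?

Answer: NOT BISIMILAR

Analysis:
Compute ~ classes (split until stable):
  P[0] = {{0,1,2,3,4}}
  P[1] = {{0},{1},{2},{3},{4}}
stable after 2 split(s): 5 block(s)
class of 1: {1}; class of 2: {2}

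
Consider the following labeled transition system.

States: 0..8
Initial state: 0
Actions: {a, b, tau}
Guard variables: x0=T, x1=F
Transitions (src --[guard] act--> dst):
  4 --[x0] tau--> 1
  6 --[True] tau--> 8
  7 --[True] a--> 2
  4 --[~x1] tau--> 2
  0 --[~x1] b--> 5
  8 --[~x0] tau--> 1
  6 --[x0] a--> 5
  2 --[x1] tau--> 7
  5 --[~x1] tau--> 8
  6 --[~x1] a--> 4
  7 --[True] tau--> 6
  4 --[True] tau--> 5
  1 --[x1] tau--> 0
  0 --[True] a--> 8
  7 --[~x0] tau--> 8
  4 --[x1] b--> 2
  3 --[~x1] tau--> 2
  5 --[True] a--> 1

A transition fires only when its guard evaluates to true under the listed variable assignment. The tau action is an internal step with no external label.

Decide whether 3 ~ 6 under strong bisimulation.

Answer: NOT BISIMILAR

Trace:
Refine partition for ~:
  π0 = {{0,1,2,3,4,5,6,7,8}}
  π1 = {{0},{1,2,8},{3,4},{5,6,7}}
  π2 = {{0},{1,2,8},{3},{4},{5},{6},{7}}
7 equivalence class(es) (converged in 3)
[3]={3}  [6]={6}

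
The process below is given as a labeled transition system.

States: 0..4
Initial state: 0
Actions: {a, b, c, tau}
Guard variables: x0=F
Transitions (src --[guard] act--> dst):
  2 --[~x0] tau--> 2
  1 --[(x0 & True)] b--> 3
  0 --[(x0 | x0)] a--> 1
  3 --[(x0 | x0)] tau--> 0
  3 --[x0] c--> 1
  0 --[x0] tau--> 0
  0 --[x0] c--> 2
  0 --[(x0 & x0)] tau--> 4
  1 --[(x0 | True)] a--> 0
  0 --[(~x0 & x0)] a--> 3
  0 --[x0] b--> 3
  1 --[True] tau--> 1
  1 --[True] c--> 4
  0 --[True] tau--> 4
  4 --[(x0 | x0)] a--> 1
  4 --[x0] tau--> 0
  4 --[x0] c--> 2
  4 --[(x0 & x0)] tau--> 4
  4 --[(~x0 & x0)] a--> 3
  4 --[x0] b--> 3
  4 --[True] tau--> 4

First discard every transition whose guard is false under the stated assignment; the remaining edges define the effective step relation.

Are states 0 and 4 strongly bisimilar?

Answer: BISIMILAR

Analysis:
Bisimulation quotient by refinement:
  P[0] = {{0,1,2,3,4}}
  P[1] = {{0,2,4},{1},{3}}
3 equivalence class(es) (converged in 2)
[0]={0,2,4}  [4]={0,2,4}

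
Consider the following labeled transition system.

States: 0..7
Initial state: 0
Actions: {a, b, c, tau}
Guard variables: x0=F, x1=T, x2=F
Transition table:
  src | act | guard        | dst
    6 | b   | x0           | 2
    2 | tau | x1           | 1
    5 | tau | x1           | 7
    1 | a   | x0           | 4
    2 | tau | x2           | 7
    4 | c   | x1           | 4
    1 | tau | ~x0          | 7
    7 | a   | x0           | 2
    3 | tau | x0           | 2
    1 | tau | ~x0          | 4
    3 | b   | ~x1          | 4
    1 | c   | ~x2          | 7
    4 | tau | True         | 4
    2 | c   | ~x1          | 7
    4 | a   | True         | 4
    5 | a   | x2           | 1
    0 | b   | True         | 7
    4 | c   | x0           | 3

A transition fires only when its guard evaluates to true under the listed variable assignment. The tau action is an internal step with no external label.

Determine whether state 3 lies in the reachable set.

9 transition(s) survive guard evaluation.
Layer 0: {0}
Layer 1: {7}  cumulative {0,7}
Reachable = {0,7}

Answer: UNREACHABLE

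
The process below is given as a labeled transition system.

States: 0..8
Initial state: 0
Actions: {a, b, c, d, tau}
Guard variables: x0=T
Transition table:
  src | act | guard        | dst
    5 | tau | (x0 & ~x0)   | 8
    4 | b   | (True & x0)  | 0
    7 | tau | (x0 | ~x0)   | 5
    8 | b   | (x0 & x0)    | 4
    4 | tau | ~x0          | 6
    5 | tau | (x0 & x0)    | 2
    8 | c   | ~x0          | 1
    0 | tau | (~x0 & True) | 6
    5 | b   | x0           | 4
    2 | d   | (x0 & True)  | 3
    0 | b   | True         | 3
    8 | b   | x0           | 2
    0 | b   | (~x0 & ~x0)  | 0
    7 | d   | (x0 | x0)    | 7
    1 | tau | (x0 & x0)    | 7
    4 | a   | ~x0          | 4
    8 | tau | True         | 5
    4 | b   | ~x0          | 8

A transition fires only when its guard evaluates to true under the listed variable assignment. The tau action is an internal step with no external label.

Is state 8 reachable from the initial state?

After dropping false guards: 11 live edges.
L0 = {0}
L1 = {3}  total {0,3}
Reach set: {0,3}

Answer: UNREACHABLE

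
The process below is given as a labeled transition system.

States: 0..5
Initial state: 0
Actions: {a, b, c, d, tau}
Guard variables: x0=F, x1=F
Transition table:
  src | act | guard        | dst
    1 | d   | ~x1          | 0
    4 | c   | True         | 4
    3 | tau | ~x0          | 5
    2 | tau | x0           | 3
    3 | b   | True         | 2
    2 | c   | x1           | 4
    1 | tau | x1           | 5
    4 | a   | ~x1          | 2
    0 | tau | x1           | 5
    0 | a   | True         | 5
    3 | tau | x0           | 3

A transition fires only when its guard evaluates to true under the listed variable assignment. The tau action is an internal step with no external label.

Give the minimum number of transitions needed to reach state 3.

Answer: UNREACHABLE

Working:
BFS to 3:
  Layer 0: {0}
  Layer 1: {5}
3 never appears.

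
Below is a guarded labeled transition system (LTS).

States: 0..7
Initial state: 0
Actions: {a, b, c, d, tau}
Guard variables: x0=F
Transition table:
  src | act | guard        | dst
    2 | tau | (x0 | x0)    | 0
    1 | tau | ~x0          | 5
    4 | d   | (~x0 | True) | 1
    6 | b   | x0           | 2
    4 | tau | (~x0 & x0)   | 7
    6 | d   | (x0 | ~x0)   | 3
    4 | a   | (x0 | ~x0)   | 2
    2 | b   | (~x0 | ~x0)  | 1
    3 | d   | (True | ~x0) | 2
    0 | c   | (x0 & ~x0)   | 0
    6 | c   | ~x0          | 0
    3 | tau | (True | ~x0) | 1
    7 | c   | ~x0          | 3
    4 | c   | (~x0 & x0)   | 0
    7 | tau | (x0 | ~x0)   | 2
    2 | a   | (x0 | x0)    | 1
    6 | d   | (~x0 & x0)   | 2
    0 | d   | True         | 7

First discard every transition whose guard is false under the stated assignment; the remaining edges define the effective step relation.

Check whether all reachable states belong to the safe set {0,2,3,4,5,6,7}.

Answer: INVARIANT VIOLATED at state 1

Analysis:
Allowed set {0,2,3,4,5,6,7}
Reachable = {0,1,2,3,5,7}
  0: safe
  1: ✗ unsafe
  2: safe
  3: safe
  5: safe
  7: safe
counterexample path to 1: d·c·tau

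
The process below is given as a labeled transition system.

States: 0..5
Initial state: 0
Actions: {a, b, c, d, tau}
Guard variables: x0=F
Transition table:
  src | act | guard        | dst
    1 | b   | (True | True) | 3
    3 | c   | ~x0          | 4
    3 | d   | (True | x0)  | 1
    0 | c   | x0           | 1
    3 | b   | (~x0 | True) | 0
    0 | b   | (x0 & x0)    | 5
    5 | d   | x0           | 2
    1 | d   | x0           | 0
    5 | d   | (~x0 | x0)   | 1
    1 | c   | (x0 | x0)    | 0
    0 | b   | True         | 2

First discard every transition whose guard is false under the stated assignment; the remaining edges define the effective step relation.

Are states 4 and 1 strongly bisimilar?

Bisimulation quotient by refinement:
  round 0: {{0,1,2,3,4,5}}
  round 1: {{0,1},{2,4},{3},{5}}
  round 2: {{0},{1},{2,4},{3},{5}}
stable after 3 split(s): 5 block(s)
[4]={2,4}  [1]={1}

Answer: NOT BISIMILAR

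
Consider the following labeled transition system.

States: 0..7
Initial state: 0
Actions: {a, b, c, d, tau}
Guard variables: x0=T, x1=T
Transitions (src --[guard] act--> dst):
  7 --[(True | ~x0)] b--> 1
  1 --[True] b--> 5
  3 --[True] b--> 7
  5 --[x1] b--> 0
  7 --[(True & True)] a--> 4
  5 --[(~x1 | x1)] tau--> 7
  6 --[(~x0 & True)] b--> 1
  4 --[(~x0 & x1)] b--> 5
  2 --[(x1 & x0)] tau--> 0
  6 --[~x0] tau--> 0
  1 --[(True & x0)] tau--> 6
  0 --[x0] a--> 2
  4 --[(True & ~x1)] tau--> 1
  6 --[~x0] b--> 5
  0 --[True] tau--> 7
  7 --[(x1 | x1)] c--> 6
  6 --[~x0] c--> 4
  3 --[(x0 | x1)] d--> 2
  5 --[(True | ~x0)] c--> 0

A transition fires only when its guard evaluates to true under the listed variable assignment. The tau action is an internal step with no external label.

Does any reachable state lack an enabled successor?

Reachable = {0,1,2,4,5,6,7}
  0: a→2  tau→7  [2 exit(s)]
  1: b→5  tau→6  [2 exit(s)]
  2: tau→0  [1 exit(s)]
  4: ∅  [deadlock]
  5: b→0  c→0  tau→7  [3 exit(s)]
  6: ∅  [deadlock]
  7: a→4  b→1  c→6  [3 exit(s)]
trace reaching 4: tau·a

Answer: DEADLOCK at state 4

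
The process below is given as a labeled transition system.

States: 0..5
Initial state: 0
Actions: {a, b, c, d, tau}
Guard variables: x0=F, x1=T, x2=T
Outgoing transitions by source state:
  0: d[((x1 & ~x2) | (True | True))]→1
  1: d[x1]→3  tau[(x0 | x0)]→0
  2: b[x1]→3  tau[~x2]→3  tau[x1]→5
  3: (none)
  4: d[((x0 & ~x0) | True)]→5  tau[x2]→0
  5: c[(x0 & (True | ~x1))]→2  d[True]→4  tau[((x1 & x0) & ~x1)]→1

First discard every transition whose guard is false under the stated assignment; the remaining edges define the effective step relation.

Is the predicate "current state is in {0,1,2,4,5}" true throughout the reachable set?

Safe = {0,1,2,4,5}
Reach set: {0,1,3}
  0: safe
  1: safe
  3: ✗ unsafe
witness against invariant: d·d → 3

Answer: INVARIANT VIOLATED at state 3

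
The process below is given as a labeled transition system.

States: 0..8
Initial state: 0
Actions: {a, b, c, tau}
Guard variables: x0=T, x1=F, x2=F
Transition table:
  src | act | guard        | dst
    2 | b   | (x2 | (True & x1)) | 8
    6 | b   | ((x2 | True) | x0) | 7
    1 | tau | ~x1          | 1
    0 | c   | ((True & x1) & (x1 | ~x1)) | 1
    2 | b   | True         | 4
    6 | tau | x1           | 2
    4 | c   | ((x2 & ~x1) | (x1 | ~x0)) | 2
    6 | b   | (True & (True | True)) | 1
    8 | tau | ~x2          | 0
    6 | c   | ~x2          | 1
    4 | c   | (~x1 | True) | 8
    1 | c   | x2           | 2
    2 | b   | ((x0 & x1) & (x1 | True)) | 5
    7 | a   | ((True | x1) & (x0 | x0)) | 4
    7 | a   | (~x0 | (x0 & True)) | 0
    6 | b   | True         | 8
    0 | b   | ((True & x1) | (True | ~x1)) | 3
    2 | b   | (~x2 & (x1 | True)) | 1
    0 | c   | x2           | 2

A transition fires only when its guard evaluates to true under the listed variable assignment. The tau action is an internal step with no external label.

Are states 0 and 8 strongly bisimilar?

Compute ~ classes (split until stable):
  P[0] = {{0,1,2,3,4,5,6,7,8}}
  P[1] = {{0,2},{1,8},{3,5},{4},{6},{7}}
  P[2] = {{0},{1},{2},{3,5},{4},{6},{7},{8}}
stable after 3 split(s): 8 block(s)
[0]={0}  [8]={8}

Answer: NOT BISIMILAR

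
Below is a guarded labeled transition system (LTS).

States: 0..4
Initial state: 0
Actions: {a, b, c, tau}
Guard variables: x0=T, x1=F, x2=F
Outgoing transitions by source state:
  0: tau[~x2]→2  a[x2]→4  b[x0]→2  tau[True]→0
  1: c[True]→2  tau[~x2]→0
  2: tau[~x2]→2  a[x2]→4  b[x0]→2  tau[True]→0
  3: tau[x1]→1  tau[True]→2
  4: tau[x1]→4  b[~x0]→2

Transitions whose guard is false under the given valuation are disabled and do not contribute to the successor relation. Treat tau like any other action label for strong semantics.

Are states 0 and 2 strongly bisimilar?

Refine partition for ~:
  π0 = {{0,1,2,3,4}}
  π1 = {{0,2},{1},{3},{4}}
4 equivalence class(es) (converged in 2)
class of 0: {0,2}; class of 2: {0,2}

Answer: BISIMILAR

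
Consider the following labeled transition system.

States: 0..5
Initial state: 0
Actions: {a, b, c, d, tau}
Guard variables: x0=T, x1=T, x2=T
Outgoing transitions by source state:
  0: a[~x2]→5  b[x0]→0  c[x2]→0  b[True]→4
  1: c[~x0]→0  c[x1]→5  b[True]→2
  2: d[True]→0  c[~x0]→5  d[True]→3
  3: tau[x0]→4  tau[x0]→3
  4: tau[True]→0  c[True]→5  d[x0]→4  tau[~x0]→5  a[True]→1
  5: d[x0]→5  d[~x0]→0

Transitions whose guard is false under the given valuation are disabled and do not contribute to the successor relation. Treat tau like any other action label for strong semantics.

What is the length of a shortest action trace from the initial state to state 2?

Answer: 3

Trace:
Breadth-first toward 2:
  L0 = {0}
  L1 = {4}
  L2 = {1,5}
  L3 = {2}
first hit 2 at d=3 via b·a·b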